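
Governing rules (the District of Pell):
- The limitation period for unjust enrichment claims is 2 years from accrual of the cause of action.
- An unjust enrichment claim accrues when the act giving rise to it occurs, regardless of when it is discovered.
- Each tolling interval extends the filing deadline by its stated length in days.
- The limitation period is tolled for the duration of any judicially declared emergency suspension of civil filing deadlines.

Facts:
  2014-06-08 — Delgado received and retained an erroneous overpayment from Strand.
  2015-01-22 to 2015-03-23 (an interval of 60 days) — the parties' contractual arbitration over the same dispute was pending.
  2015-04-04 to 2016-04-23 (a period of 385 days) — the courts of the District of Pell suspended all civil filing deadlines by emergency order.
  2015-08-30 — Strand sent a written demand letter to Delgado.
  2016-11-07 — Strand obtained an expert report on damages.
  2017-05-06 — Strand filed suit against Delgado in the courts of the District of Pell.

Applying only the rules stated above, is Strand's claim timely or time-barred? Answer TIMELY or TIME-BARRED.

The claim accrued on 2014-06-08, when the wrongful act occurred.
The untolled deadline — 2 years after 2014-06-08 — is 2016-06-08.
The period was tolled for 385 days by the emergency suspension of filing deadlines (2015-04-04 to 2016-04-23), pushing the deadline to 2017-06-28.
The pending related arbitration from 2015-01-22 to 2015-03-23 does not toll the period, because no stated rule makes a pending arbitration a tolling event.
None of the other events listed affects the running of the period under the stated rules.
Strand filed on 2017-05-06, before the 2017-06-28 deadline, so the action is timely.

TIMELY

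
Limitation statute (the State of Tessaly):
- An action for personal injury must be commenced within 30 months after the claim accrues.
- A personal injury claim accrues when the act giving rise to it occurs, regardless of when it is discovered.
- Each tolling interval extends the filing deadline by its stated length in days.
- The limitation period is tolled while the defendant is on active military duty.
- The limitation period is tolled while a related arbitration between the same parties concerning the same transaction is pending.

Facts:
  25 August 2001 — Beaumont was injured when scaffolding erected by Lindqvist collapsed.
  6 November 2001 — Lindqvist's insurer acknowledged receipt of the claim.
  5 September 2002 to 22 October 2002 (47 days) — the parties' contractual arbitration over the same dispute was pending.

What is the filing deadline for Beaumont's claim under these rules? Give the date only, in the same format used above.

The claim accrued on 25 August 2001, when the wrongful act occurred.
Adding the 30 months base period to 25 August 2001 gives a deadline of 25 February 2004, before any tolling.
The pending related arbitration from 5 September 2002 to 22 October 2002 tolled the period for 47 days, extending the deadline to 12 April 2004.
Nothing else in the chronology tolls or restarts the period.

12 April 2004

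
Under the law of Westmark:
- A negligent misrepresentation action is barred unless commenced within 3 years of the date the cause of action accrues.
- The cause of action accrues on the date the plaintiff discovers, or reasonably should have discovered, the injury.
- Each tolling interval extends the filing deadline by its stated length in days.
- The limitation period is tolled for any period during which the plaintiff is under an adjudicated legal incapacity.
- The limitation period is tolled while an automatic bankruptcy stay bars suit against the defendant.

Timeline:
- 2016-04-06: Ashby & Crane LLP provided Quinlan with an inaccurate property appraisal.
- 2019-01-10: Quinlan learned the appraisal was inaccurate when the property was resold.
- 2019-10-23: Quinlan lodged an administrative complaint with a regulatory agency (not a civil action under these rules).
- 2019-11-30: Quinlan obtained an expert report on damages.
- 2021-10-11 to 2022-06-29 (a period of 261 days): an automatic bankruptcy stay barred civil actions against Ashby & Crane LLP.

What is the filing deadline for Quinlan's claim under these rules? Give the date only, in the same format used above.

Under the discovery rule, the claim accrued on 2019-01-10, when Quinlan discovered the injury — not on the 2016-04-06 date of the underlying act.
The untolled deadline — 3 years after 2019-01-10 — is 2022-01-10.
The period was tolled for 261 days by the automatic bankruptcy stay (2021-10-11 to 2022-06-29), pushing the deadline to 2022-09-28.
The other events in the timeline have no effect on the limitation period under the stated rules.

2022-09-28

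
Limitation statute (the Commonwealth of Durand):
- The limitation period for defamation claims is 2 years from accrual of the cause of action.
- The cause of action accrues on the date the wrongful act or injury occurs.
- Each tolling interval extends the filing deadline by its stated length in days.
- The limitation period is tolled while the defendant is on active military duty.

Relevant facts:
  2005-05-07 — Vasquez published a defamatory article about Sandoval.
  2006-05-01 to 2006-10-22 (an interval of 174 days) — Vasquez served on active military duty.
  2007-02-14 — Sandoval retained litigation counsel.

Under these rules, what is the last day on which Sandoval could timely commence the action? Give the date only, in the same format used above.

2007-10-28

The limitation period began to run on 2005-05-07.
The untolled deadline — 2 years after 2005-05-07 — is 2007-05-07.
Because the defendant's active military service ran from 2006-05-01 to 2006-10-22, the deadline is extended by 174 days to 2007-10-28.
The other events in the timeline have no effect on the limitation period under the stated rules.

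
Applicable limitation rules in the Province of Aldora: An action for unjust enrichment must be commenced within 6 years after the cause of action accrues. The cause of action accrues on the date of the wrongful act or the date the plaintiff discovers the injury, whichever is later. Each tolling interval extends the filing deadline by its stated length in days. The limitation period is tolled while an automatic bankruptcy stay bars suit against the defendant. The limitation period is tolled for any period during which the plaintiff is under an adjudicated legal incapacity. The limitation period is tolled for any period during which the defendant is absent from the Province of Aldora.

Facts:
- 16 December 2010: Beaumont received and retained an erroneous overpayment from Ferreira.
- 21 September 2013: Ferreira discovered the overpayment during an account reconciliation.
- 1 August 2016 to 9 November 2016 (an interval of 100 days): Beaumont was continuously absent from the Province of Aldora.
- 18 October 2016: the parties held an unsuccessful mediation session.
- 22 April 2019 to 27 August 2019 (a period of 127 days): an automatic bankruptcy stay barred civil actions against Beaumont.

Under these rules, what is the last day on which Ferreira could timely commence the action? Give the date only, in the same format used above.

Because discovery on 21 September 2013 post-dates the 16 December 2010 act, accrual under the later-of rule falls on 21 September 2013.
Adding the 6 years base period to 21 September 2013 gives a deadline of 21 September 2019, before any tolling.
The defendant's absence from the jurisdiction from 1 August 2016 to 9 November 2016 tolled the period for 100 days, extending the deadline to 30 December 2019.
Because the automatic bankruptcy stay ran from 22 April 2019 to 27 August 2019, the deadline is extended by 127 days to 5 May 2020.
Nothing else in the chronology tolls or restarts the period.

5 May 2020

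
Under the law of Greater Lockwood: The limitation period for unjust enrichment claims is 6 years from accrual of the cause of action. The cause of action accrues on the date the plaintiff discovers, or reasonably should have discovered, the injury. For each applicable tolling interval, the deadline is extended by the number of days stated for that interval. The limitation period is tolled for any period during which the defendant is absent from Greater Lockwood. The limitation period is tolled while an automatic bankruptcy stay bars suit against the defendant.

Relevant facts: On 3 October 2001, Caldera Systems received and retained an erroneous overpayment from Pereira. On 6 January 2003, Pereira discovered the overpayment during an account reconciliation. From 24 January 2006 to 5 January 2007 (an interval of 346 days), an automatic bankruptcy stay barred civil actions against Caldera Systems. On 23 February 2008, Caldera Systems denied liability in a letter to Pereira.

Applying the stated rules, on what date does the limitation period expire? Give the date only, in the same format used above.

Accrual is tied to discovery, so the period began on 6 January 2003 rather than on 3 October 2001 when the act occurred.
Adding the 6 years base period to 6 January 2003 gives a deadline of 6 January 2009, before any tolling.
The period was tolled for 346 days by the automatic bankruptcy stay (24 January 2006 to 5 January 2007), pushing the deadline to 18 December 2009.
Nothing else in the chronology tolls or restarts the period.

18 December 2009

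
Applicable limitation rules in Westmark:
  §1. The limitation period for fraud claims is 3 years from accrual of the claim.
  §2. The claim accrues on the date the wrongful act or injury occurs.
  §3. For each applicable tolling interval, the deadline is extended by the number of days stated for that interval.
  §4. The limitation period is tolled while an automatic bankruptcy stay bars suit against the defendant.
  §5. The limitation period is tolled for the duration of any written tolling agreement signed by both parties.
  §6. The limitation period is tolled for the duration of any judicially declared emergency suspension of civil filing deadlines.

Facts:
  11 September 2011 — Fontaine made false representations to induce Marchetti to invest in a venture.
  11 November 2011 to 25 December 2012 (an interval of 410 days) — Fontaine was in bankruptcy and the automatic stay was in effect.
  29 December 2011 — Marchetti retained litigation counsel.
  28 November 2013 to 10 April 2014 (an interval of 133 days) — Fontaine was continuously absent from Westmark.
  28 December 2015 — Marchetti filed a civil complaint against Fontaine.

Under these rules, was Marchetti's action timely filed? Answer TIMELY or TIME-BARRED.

The claim accrued on 11 September 2011, the date of the act.
The untolled deadline — 3 years after 11 September 2011 — is 11 September 2014.
Because the automatic bankruptcy stay ran from 11 November 2011 to 25 December 2012, the deadline is extended by 410 days to 26 October 2015.
Although the defendant's absence ran from 28 November 2013 to 10 April 2014, the stated rules do not make that a tolling event, so it is disregarded.
None of the other events listed affects the running of the period under the stated rules.
Filing on 28 December 2015 missed the 26 October 2015 deadline — the action is time-barred.

TIME-BARRED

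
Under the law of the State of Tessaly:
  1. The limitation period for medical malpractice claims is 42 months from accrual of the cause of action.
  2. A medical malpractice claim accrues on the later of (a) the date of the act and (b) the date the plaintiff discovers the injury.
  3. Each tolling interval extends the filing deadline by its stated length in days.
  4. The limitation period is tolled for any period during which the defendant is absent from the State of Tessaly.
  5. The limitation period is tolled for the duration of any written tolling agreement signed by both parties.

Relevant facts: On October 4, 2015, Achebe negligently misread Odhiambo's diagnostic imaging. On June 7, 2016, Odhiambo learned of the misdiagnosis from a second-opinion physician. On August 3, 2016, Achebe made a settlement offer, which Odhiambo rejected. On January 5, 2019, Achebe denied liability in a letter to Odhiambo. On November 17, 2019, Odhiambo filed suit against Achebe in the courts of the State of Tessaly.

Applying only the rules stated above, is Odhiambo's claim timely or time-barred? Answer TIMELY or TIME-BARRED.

The claim accrued on June 7, 2016 — the later of the October 4, 2015 act and the June 7, 2016 discovery.
42 months from June 7, 2016 is December 7, 2019.
None of the other events listed affects the running of the period under the stated rules.
Odhiambo filed on November 17, 2019, before the December 7, 2019 deadline, so the action is timely.

TIMELY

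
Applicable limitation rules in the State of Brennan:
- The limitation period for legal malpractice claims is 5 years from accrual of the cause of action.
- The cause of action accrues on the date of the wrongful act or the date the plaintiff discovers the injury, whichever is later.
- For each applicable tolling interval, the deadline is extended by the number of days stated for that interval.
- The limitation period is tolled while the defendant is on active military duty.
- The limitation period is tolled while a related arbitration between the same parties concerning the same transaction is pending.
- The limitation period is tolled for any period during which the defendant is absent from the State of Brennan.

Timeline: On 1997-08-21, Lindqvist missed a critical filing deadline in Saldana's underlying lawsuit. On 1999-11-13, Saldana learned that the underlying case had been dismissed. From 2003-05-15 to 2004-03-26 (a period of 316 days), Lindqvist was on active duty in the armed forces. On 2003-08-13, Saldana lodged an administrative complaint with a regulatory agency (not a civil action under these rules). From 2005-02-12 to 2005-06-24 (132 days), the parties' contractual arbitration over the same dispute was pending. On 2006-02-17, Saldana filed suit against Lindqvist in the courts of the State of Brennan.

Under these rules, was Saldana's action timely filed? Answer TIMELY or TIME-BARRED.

The claim accrued on 1999-11-13 — the later of the 1997-08-21 act and the 1999-11-13 discovery.
5 years from 1999-11-13 is 2004-11-13.
Because the defendant's active military service ran from 2003-05-15 to 2004-03-26, the deadline is extended by 316 days to 2005-09-25.
Because the pending related arbitration ran from 2005-02-12 to 2005-06-24, the deadline is extended by 132 days to 2006-02-04.
None of the other events listed affects the running of the period under the stated rules.
The 2006-02-17 filing falls after the 2006-02-04 deadline; the claim is time-barred.

TIME-BARRED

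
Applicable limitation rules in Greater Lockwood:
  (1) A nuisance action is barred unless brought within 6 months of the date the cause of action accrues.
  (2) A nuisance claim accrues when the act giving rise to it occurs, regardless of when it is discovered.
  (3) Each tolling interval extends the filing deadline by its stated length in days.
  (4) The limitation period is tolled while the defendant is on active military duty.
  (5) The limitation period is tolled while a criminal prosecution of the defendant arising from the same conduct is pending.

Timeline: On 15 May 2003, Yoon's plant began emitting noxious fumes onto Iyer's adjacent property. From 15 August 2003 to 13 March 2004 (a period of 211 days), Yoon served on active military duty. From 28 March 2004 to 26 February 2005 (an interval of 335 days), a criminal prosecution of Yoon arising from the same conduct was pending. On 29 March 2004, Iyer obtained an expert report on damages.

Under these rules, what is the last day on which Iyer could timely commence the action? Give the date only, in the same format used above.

14 May 2005

The claim accrued on 15 May 2003, when the wrongful act occurred.
6 months from 15 May 2003 is 15 November 2003.
Because the defendant's active military service ran from 15 August 2003 to 13 March 2004, the deadline is extended by 211 days to 13 June 2004.
The period was tolled for 335 days by the pending criminal prosecution (28 March 2004 to 26 February 2005), pushing the deadline to 14 May 2005.
None of the other events listed affects the running of the period under the stated rules.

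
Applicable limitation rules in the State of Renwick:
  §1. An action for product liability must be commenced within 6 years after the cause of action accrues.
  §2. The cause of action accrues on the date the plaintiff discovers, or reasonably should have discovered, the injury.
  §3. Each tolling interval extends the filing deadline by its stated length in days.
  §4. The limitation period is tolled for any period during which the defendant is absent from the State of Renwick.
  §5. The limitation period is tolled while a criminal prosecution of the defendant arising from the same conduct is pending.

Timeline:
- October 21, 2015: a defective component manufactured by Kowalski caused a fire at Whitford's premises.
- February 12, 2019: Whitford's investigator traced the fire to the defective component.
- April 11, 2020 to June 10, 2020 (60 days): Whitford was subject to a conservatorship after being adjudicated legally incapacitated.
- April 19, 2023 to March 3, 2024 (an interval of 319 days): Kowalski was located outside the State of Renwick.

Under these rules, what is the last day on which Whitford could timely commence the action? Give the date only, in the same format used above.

December 28, 2025

The claim did not accrue until Whitford discovered the injury on February 12, 2019; the October 21, 2015 act date does not start the clock under the stated rule.
The untolled deadline — 6 years after February 12, 2019 — is February 12, 2025.
Because the defendant's absence from the jurisdiction ran from April 19, 2023 to March 3, 2024, the deadline is extended by 319 days to December 28, 2025.
No stated provision tolls the period for the plaintiff's incapacity, so the interval from April 11, 2020 to June 10, 2020 has no effect on the deadline.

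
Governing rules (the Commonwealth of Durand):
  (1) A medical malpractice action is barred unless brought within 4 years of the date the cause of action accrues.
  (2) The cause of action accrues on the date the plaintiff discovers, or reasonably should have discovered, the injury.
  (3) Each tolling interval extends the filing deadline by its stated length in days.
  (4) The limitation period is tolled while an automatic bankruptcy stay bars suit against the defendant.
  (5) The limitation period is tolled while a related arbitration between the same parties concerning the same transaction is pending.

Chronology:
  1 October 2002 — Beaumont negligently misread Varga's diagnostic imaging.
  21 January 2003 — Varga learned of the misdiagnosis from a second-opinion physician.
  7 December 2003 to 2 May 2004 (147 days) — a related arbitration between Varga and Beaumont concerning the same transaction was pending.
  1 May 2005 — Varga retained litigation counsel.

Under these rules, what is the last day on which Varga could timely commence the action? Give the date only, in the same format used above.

Accrual is tied to discovery, so the period began on 21 January 2003 rather than on 1 October 2002 when the act occurred.
The untolled deadline — 4 years after 21 January 2003 — is 21 January 2007.
Because the pending related arbitration ran from 7 December 2003 to 2 May 2004, the deadline is extended by 147 days to 17 June 2007.
None of the other events listed affects the running of the period under the stated rules.

17 June 2007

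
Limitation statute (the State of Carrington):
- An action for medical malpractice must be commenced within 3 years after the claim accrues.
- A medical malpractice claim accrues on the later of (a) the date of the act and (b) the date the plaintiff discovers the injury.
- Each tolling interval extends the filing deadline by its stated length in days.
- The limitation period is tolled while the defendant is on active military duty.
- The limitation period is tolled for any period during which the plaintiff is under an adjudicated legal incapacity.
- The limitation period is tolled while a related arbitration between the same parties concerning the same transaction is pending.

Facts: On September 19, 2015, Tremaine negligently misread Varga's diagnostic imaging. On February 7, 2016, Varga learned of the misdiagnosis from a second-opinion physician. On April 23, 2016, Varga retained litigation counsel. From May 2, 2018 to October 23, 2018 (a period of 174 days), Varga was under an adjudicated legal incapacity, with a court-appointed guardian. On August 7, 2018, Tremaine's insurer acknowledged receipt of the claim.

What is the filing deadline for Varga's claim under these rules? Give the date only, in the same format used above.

Taking the later of the act (September 19, 2015) and discovery (February 7, 2016), the claim accrued on February 7, 2016.
3 years from February 7, 2016 is February 7, 2019.
The period was tolled for 174 days by the plaintiff's legal incapacity (May 2, 2018 to October 23, 2018), pushing the deadline to July 31, 2019.
The other events in the timeline have no effect on the limitation period under the stated rules.

July 31, 2019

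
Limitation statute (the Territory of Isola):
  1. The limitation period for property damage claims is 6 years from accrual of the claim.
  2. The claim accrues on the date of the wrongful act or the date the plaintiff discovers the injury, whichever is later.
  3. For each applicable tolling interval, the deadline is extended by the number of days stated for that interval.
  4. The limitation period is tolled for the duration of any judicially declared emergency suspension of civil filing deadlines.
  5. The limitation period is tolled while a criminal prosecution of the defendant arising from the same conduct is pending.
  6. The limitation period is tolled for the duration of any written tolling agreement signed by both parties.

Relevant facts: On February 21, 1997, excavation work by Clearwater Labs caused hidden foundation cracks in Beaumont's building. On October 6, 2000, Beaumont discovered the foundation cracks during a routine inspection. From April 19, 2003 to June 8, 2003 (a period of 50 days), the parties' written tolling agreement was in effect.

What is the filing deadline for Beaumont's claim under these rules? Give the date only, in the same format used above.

November 25, 2006

The claim accrued on October 6, 2000 — the later of the February 21, 1997 act and the October 6, 2000 discovery.
6 years from October 6, 2000 is October 6, 2006.
The written tolling agreement from April 19, 2003 to June 8, 2003 tolled the period for 50 days, extending the deadline to November 25, 2006.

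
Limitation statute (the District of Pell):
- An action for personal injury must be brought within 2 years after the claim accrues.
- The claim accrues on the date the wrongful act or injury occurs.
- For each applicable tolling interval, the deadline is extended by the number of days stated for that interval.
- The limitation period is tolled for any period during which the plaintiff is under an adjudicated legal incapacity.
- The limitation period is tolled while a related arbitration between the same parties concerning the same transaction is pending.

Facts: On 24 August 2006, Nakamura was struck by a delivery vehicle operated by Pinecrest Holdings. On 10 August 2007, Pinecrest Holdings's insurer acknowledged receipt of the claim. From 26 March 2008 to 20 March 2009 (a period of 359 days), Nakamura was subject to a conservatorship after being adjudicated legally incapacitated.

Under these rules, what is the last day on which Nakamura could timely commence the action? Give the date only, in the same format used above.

The limitation period began to run on 24 August 2006.
2 years from 24 August 2006 is 24 August 2008.
The period was tolled for 359 days by the plaintiff's legal incapacity (26 March 2008 to 20 March 2009), pushing the deadline to 18 August 2009.
The other events in the timeline have no effect on the limitation period under the stated rules.

18 August 2009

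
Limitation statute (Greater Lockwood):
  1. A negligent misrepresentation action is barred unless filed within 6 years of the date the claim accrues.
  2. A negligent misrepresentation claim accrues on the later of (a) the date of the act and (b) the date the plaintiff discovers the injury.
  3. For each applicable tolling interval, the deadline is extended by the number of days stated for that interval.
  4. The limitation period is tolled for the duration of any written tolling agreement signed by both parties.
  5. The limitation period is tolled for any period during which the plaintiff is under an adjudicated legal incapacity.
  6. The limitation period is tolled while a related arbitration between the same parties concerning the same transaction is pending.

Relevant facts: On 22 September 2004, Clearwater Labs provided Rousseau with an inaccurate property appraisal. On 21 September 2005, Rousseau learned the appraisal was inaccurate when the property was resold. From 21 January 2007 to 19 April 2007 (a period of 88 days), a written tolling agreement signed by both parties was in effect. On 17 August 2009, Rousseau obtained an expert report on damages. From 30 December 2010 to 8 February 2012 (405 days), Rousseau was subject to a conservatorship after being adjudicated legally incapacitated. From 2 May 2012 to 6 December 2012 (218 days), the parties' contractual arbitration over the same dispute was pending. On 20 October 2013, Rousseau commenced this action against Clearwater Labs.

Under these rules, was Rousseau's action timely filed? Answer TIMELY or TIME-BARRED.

The claim accrued on 21 September 2005 — the later of the 22 September 2004 act and the 21 September 2005 discovery.
6 years from 21 September 2005 is 21 September 2011.
Because the written tolling agreement ran from 21 January 2007 to 19 April 2007, the deadline is extended by 88 days to 18 December 2011.
The plaintiff's legal incapacity from 30 December 2010 to 8 February 2012 tolled the period for 405 days, extending the deadline to 26 January 2013.
The period was tolled for 218 days by the pending related arbitration (2 May 2012 to 6 December 2012), pushing the deadline to 1 September 2013.
None of the other events listed affects the running of the period under the stated rules.
The 20 October 2013 filing falls after the 1 September 2013 deadline; the claim is time-barred.

TIME-BARRED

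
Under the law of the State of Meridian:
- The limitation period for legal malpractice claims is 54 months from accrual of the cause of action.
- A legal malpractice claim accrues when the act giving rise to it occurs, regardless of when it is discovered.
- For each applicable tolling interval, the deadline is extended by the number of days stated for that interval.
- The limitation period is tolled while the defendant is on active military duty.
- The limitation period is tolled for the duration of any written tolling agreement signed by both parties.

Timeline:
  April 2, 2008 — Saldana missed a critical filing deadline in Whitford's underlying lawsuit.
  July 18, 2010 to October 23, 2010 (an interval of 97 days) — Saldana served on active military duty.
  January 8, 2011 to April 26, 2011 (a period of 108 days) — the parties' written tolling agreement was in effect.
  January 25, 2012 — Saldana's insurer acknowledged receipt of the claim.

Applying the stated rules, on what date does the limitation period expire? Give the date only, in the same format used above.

The limitation period began to run on April 2, 2008.
Adding the 54 months base period to April 2, 2008 gives a deadline of October 2, 2012, before any tolling.
The period was tolled for 97 days by the defendant's active military service (July 18, 2010 to October 23, 2010), pushing the deadline to January 7, 2013.
The written tolling agreement from January 8, 2011 to April 26, 2011 tolled the period for 108 days, extending the deadline to April 25, 2013.
The other events in the timeline have no effect on the limitation period under the stated rules.

April 25, 2013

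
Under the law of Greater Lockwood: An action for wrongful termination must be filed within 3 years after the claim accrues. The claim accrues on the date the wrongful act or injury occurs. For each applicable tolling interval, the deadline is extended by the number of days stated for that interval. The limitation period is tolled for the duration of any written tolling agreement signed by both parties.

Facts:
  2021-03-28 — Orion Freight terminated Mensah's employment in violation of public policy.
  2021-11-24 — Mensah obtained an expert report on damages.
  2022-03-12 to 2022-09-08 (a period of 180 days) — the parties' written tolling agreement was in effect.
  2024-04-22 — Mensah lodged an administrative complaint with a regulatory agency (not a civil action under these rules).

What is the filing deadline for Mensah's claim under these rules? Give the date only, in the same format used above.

2024-09-24

The limitation period began to run on 2021-03-28.
3 years from 2021-03-28 is 2024-03-28.
Because the written tolling agreement ran from 2022-03-12 to 2022-09-08, the deadline is extended by 180 days to 2024-09-24.
Nothing else in the chronology tolls or restarts the period.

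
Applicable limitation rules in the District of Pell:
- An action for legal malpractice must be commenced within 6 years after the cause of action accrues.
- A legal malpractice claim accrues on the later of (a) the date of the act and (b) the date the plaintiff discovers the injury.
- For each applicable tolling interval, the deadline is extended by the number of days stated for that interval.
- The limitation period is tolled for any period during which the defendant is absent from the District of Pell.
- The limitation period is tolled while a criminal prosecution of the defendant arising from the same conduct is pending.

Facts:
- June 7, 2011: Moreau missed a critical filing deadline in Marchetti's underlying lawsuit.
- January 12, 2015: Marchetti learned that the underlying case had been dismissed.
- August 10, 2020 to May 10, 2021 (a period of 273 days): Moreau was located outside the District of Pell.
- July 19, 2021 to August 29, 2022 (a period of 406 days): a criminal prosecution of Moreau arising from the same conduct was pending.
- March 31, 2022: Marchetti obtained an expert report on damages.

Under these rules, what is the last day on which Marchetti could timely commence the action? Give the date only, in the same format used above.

November 22, 2022

The claim accrued on January 12, 2015 — the later of the June 7, 2011 act and the January 12, 2015 discovery.
Adding the 6 years base period to January 12, 2015 gives a deadline of January 12, 2021, before any tolling.
Because the defendant's absence from the jurisdiction ran from August 10, 2020 to May 10, 2021, the deadline is extended by 273 days to October 12, 2021.
Because the pending criminal prosecution ran from July 19, 2021 to August 29, 2022, the deadline is extended by 406 days to November 22, 2022.
Nothing else in the chronology tolls or restarts the period.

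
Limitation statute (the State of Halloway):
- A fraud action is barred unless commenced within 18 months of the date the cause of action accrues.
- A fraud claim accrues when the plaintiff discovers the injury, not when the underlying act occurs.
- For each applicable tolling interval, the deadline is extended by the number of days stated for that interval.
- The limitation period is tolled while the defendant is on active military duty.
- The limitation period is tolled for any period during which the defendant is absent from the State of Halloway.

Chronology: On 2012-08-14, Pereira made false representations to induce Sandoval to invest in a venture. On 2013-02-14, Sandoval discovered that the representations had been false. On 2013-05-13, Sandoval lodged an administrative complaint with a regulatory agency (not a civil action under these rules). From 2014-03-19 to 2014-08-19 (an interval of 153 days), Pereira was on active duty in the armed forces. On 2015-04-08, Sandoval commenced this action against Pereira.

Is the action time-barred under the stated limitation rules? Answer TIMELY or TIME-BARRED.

Under the discovery rule, the claim accrued on 2013-02-14, when Sandoval discovered the injury — not on the 2012-08-14 date of the underlying act.
Adding the 18 months base period to 2013-02-14 gives a deadline of 2014-08-14, before any tolling.
Because the defendant's active military service ran from 2014-03-19 to 2014-08-19, the deadline is extended by 153 days to 2015-01-14.
Nothing else in the chronology tolls or restarts the period.
Sandoval filed on 2015-04-08, after the 2015-01-14 deadline, so the action is time-barred.

TIME-BARRED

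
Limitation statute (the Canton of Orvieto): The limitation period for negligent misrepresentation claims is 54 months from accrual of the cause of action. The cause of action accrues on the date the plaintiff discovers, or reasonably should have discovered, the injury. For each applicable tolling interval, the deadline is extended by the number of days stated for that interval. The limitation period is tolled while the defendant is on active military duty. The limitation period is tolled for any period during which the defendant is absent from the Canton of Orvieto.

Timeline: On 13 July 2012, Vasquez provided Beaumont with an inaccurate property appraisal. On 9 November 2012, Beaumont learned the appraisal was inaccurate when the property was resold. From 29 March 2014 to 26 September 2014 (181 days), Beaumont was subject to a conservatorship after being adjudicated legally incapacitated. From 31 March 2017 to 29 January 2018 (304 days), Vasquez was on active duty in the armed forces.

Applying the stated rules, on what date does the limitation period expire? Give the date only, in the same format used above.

9 March 2018

Under the discovery rule, the claim accrued on 9 November 2012, when Beaumont discovered the injury — not on the 13 July 2012 date of the underlying act.
54 months from 9 November 2012 is 9 May 2017.
Because the defendant's active military service ran from 31 March 2017 to 29 January 2018, the deadline is extended by 304 days to 9 March 2018.
Although the plaintiff's incapacity ran from 29 March 2014 to 26 September 2014, the stated rules do not make that a tolling event, so it is disregarded.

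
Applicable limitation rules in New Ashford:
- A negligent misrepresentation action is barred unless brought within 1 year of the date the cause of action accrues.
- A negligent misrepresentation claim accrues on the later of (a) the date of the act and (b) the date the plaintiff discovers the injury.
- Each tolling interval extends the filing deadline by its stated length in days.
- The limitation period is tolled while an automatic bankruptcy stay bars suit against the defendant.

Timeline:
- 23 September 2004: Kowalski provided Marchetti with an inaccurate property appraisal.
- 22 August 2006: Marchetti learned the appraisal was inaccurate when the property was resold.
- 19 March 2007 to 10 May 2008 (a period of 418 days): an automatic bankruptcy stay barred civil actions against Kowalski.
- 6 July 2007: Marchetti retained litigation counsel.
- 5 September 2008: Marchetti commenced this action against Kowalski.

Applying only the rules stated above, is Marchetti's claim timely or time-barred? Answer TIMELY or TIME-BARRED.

TIMELY

Taking the later of the act (23 September 2004) and discovery (22 August 2006), the claim accrued on 22 August 2006.
Adding the 1 year base period to 22 August 2006 gives a deadline of 22 August 2007, before any tolling.
The period was tolled for 418 days by the automatic bankruptcy stay (19 March 2007 to 10 May 2008), pushing the deadline to 13 October 2008.
The other events in the timeline have no effect on the limitation period under the stated rules.
The 5 September 2008 filing precedes the 13 October 2008 deadline; the claim is timely.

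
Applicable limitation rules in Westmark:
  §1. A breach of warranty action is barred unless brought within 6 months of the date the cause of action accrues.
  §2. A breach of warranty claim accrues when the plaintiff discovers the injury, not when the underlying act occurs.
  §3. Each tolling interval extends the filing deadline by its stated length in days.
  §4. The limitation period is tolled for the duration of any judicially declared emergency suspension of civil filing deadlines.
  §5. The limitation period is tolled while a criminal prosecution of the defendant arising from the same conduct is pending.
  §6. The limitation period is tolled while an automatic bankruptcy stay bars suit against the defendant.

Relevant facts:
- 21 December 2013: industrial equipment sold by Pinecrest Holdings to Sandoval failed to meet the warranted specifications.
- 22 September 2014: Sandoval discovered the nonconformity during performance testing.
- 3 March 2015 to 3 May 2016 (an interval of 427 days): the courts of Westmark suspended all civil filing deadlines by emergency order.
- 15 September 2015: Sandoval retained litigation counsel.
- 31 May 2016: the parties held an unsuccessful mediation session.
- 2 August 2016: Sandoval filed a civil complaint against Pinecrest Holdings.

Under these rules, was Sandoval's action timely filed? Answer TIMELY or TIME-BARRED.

TIME-BARRED

The claim did not accrue until Sandoval discovered the injury on 22 September 2014; the 21 December 2013 act date does not start the clock under the stated rule.
6 months from 22 September 2014 is 22 March 2015.
The period was tolled for 427 days by the emergency suspension of filing deadlines (3 March 2015 to 3 May 2016), pushing the deadline to 22 May 2016.
The other events in the timeline have no effect on the limitation period under the stated rules.
The 2 August 2016 filing falls after the 22 May 2016 deadline; the claim is time-barred.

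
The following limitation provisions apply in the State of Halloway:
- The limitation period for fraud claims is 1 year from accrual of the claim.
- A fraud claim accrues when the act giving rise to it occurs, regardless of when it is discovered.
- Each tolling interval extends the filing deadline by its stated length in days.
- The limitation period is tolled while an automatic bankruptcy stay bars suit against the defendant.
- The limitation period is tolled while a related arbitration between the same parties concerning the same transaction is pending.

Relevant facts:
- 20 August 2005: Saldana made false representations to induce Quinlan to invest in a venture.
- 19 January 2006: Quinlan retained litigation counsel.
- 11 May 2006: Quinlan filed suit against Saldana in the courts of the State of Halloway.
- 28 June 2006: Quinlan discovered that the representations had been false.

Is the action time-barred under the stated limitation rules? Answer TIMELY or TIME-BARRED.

TIMELY

The claim accrued on 20 August 2005, when the wrongful act occurred; under the stated occurrence rule the 28 June 2006 discovery does not delay accrual.
Adding the 1 year base period to 20 August 2005 gives a deadline of 20 August 2006, before any tolling.
None of the other events listed affects the running of the period under the stated rules.
Quinlan filed on 11 May 2006, before the 20 August 2006 deadline, so the action is timely.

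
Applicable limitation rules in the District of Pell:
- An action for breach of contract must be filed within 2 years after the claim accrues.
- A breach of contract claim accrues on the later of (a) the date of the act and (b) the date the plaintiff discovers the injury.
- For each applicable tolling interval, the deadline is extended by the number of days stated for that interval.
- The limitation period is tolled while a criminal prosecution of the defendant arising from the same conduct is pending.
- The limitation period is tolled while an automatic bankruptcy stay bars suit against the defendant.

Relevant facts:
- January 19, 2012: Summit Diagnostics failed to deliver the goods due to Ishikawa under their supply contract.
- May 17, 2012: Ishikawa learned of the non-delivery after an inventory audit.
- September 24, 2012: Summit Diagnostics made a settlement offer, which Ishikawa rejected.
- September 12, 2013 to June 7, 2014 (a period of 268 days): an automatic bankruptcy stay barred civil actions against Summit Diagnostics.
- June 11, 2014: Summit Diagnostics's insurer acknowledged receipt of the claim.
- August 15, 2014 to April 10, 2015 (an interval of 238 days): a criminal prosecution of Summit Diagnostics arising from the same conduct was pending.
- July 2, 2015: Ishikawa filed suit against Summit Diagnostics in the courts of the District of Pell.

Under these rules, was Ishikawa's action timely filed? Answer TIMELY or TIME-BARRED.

TIMELY

Because discovery on May 17, 2012 post-dates the January 19, 2012 act, accrual under the later-of rule falls on May 17, 2012.
2 years from May 17, 2012 is May 17, 2014.
Because the automatic bankruptcy stay ran from September 12, 2013 to June 7, 2014, the deadline is extended by 268 days to February 9, 2015.
The pending criminal prosecution from August 15, 2014 to April 10, 2015 tolled the period for 238 days, extending the deadline to October 5, 2015.
Nothing else in the chronology tolls or restarts the period.
Filing on July 2, 2015 beat the October 5, 2015 deadline — the action is timely.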